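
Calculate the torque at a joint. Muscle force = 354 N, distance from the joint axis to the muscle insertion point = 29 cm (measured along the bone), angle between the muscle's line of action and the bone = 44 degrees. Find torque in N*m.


Torque = F * d * sin(theta)   (moment arm = d*sin(theta))
d = 29 cm = 0.29 m
Torque = 354 * 0.29 * sin(44)
Torque = 71.31 N*m


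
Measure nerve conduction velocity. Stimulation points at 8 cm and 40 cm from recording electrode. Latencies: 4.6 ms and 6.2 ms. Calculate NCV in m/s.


Distance = (40 - 8) / 100 = 0.32 m
dt = (6.2 - 4.6) / 1000 = 0.0016 s
NCV = dist / dt = 200 m/s


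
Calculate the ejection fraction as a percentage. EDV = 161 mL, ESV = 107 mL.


SV = EDV - ESV = 161 - 107 = 54 mL
EF = SV/EDV * 100 = 54/161 * 100
EF = 33.54%


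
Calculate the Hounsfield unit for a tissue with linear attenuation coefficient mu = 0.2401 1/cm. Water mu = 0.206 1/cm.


HU = ((mu_tissue - mu_water) / mu_water) * 1000
HU = ((0.2401 - 0.206) / 0.206) * 1000
HU = 165.5


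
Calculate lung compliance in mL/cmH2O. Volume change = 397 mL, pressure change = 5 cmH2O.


C = dV / dP
C = 397 / 5
C = 79.4 mL/cmH2O


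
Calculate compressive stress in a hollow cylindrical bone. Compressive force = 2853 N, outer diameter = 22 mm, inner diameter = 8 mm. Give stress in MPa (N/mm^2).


A = pi*(r_o^2 - r_i^2)
r_o = 11 mm, r_i = 4 mm
A = 329.867 mm^2
sigma = F/A = 2853 / 329.867
sigma = 8.649 MPa


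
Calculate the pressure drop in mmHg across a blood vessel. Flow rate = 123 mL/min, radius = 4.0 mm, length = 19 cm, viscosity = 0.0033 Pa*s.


dP = 8*mu*L*Q / (pi*r^4)
Q = 123 mL/min = 2.05e-06 m^3/s
dP = 12.7856 Pa = 12.7856 / 133.322 mmHg = 0.0959 mmHg


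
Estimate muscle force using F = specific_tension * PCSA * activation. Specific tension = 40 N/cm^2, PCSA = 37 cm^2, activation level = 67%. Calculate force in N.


F = sigma * PCSA * activation
F = 40 * 37 * 0.67
F = 991.6 N


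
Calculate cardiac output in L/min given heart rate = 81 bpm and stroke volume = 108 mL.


CO = HR * SV
CO = 81 * 108 / 1000
CO = 8.748 L/min


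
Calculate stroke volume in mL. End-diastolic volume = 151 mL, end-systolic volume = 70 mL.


SV = EDV - ESV
SV = 151 - 70
SV = 81 mL


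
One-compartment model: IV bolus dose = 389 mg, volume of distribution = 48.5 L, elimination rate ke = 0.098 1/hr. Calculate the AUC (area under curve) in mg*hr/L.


C0 = Dose/Vd = 389/48.5 = 8.02062 mg/L
AUC = C0/ke = 8.02062/0.098
AUC = 81.84 mg*hr/L


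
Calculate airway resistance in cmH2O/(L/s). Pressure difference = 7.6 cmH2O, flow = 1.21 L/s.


R = dP / flow
R = 7.6 / 1.21
R = 6.281 cmH2O/(L/s)


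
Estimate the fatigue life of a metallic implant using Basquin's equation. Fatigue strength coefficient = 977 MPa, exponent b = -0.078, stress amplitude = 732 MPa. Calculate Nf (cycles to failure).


sigma_a = sigma_f' * (2Nf)^b
2Nf = (sigma_a/sigma_f')^(1/b)
2Nf = (732/977)^(1/-0.078)
2Nf = 40.50238
Nf = 20.25


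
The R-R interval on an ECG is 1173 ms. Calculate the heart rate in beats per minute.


HR = 60 / RR_interval(s)
RR = 1173 ms = 1.173 s
HR = 60 / 1.173 = 51.15 bpm


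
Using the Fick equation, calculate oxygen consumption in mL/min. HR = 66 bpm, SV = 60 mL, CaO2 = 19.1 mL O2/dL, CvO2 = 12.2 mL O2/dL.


CO = HR*SV = 66*60/1000 = 3.96 L/min
a-v O2 diff = 19.1 - 12.2 = 6.9 mL/dL
VO2 = CO * (CaO2-CvO2) * 10 dL/L
VO2 = 3.96 * 6.9 * 10
VO2 = 273.2 mL/min


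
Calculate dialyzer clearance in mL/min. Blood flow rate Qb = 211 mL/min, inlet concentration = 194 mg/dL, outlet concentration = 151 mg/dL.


K = Qb * (Cb_in - Cb_out) / Cb_in
K = 211 * (194 - 151) / 194
K = 46.77 mL/min


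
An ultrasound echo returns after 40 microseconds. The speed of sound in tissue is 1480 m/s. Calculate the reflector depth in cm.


depth = c * t / 2
t = 40 us = 4.0000e-05 s
depth = 1480 * 4.0000e-05 / 2
depth = 0.0296 m = 2.96 cm


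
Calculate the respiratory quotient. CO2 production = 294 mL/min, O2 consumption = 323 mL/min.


RQ = VCO2 / VO2
RQ = 294 / 323
RQ = 0.9102


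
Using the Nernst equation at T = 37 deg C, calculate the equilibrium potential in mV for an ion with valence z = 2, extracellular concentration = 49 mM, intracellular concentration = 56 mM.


E = (RT/(zF)) * ln(C_out/C_in)
T = 37 + 273.15 = 310.15 K
E = (8.314 * 310.15 / (2 * 96485)) * ln(49/56)
E = -1.784 mV


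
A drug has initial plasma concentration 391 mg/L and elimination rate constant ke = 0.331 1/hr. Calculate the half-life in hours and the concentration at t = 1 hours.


t_half = ln(2) / ke = 0.693147 / 0.331 = 2.094 hr
C(t) = C0 * exp(-ke*t) = 391 * exp(-0.331*1)
C(1) = 280.8 mg/L


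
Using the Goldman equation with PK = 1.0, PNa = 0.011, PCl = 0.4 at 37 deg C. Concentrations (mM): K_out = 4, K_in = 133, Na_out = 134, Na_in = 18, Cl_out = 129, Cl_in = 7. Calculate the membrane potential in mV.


Vm = (RT/F)*ln((PK*Ko + PNa*Nao + PCl*Cli)/(PK*Ki + PNa*Nai + PCl*Clo))
Numer = 8.274, Denom = 184.798
Vm = -83.01 mV


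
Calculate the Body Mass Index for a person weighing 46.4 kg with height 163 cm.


BMI = weight / height^2
height = 163 cm = 1.63 m
BMI = 46.4 / 1.63^2
BMI = 17.46 kg/m^2


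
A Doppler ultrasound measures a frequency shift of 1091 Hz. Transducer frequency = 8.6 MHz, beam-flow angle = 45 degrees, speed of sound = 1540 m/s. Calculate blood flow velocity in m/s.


v = fd * c / (2 * f0 * cos(theta))
v = 1091 * 1540 / (2 * 8.6000e+06 * cos(45))
v = 0.1381 m/s


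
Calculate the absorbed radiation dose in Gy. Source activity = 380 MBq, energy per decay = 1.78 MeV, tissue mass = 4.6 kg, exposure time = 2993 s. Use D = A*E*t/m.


A = 380 MBq = 3.8000e+08 Bq
E = 1.78 MeV = 2.85156e-13 J
D = A*E*t/m = 3.8000e+08*2.85156e-13*2993/4.6
D = 0.0705 Gy


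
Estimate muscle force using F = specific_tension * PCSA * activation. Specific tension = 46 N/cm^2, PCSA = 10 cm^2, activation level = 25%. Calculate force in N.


F = sigma * PCSA * activation
F = 46 * 10 * 0.25
F = 115 N


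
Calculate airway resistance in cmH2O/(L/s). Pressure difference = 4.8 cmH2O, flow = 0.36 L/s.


R = dP / flow
R = 4.8 / 0.36
R = 13.33 cmH2O/(L/s)


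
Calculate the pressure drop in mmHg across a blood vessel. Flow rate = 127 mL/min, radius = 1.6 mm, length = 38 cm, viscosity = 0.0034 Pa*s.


dP = 8*mu*L*Q / (pi*r^4)
Q = 127 mL/min = 2.11667e-06 m^3/s
dP = 1062.61 Pa = 1062.61 / 133.322 mmHg = 7.97 mmHg


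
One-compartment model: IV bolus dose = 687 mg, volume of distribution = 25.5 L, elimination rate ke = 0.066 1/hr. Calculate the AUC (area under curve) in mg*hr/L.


C0 = Dose/Vd = 687/25.5 = 26.9412 mg/L
AUC = C0/ke = 26.9412/0.066
AUC = 408.2 mg*hr/L


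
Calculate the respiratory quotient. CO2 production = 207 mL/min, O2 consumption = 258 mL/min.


RQ = VCO2 / VO2
RQ = 207 / 258
RQ = 0.8023


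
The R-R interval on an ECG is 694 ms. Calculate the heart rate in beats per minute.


HR = 60 / RR_interval(s)
RR = 694 ms = 0.694 s
HR = 60 / 0.694 = 86.46 bpm


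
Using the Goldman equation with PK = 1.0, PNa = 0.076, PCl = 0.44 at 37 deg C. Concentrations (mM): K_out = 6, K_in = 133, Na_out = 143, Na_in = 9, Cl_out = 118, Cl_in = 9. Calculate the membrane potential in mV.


Vm = (RT/F)*ln((PK*Ko + PNa*Nao + PCl*Cli)/(PK*Ki + PNa*Nai + PCl*Clo))
Numer = 20.828, Denom = 185.604
Vm = -58.46 mV


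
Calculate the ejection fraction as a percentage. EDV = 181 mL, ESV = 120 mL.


SV = EDV - ESV = 181 - 120 = 61 mL
EF = SV/EDV * 100 = 61/181 * 100
EF = 33.7%


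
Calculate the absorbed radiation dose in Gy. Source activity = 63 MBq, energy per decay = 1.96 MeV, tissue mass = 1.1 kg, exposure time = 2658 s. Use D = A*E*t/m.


A = 63 MBq = 6.3000e+07 Bq
E = 1.96 MeV = 3.13992e-13 J
D = A*E*t/m = 6.3000e+07*3.13992e-13*2658/1.1
D = 0.0478 Gy


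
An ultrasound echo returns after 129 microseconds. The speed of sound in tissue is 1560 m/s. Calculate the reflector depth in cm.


depth = c * t / 2
t = 129 us = 1.2900e-04 s
depth = 1560 * 1.2900e-04 / 2
depth = 0.10062 m = 10.062 cm


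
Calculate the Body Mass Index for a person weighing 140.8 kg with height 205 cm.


BMI = weight / height^2
height = 205 cm = 2.05 m
BMI = 140.8 / 2.05^2
BMI = 33.5 kg/m^2


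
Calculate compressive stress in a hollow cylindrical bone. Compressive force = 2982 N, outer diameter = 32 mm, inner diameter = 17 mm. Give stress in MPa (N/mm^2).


A = pi*(r_o^2 - r_i^2)
r_o = 16 mm, r_i = 8.5 mm
A = 577.268 mm^2
sigma = F/A = 2982 / 577.268
sigma = 5.166 MPa


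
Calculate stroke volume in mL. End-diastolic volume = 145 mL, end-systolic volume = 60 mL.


SV = EDV - ESV
SV = 145 - 60
SV = 85 mL


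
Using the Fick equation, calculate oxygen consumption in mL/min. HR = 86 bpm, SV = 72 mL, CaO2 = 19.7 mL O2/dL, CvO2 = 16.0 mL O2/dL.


CO = HR*SV = 86*72/1000 = 6.192 L/min
a-v O2 diff = 19.7 - 16.0 = 3.7 mL/dL
VO2 = CO * (CaO2-CvO2) * 10 dL/L
VO2 = 6.192 * 3.7 * 10
VO2 = 229.1 mL/min


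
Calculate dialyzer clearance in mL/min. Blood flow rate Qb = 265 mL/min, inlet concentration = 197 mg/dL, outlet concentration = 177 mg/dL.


K = Qb * (Cb_in - Cb_out) / Cb_in
K = 265 * (197 - 177) / 197
K = 26.9 mL/min


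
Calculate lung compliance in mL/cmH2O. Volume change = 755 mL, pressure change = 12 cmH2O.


C = dV / dP
C = 755 / 12
C = 62.92 mL/cmH2O


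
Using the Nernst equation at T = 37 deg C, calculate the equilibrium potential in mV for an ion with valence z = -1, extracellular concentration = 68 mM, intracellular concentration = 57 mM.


E = (RT/(zF)) * ln(C_out/C_in)
T = 37 + 273.15 = 310.15 K
E = (8.314 * 310.15 / (-1 * 96485)) * ln(68/57)
E = -4.716 mV


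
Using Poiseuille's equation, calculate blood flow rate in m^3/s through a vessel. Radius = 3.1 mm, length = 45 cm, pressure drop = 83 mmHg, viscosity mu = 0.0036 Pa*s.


Q = pi*r^4*dP / (8*mu*L)
r = 0.0031 m, L = 0.45 m
dP = 83 mmHg = 11065.726 Pa
Q = 2.4773e-04 m^3/s


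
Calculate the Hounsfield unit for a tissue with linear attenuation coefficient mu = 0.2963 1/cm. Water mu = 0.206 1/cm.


HU = ((mu_tissue - mu_water) / mu_water) * 1000
HU = ((0.2963 - 0.206) / 0.206) * 1000
HU = 438.3


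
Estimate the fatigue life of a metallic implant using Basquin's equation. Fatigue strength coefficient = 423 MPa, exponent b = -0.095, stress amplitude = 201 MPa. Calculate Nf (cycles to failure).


sigma_a = sigma_f' * (2Nf)^b
2Nf = (sigma_a/sigma_f')^(1/b)
2Nf = (201/423)^(1/-0.095)
2Nf = 2520.6878
Nf = 1260


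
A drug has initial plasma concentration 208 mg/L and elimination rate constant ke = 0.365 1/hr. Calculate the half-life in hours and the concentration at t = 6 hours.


t_half = ln(2) / ke = 0.693147 / 0.365 = 1.899 hr
C(t) = C0 * exp(-ke*t) = 208 * exp(-0.365*6)
C(6) = 23.28 mg/L


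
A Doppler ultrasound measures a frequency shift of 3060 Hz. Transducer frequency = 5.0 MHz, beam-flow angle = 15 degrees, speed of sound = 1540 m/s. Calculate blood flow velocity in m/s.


v = fd * c / (2 * f0 * cos(theta))
v = 3060 * 1540 / (2 * 5.0000e+06 * cos(15))
v = 0.4879 m/s


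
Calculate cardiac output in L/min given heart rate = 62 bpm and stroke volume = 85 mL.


CO = HR * SV
CO = 62 * 85 / 1000
CO = 5.27 L/min


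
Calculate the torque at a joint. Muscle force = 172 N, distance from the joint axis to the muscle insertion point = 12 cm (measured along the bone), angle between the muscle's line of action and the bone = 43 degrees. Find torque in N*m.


Torque = F * d * sin(theta)   (moment arm = d*sin(theta))
d = 12 cm = 0.12 m
Torque = 172 * 0.12 * sin(43)
Torque = 14.08 N*m


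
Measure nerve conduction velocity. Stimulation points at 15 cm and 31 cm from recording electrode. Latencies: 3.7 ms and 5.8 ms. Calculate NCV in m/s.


Distance = (31 - 15) / 100 = 0.16 m
dt = (5.8 - 3.7) / 1000 = 0.0021 s
NCV = dist / dt = 76.19 m/s


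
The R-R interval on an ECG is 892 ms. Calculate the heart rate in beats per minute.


HR = 60 / RR_interval(s)
RR = 892 ms = 0.892 s
HR = 60 / 0.892 = 67.26 bpm


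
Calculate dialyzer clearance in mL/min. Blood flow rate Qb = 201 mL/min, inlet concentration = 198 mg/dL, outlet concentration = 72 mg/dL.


K = Qb * (Cb_in - Cb_out) / Cb_in
K = 201 * (198 - 72) / 198
K = 127.9 mL/min


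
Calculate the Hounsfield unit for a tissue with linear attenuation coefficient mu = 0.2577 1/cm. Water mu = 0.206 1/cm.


HU = ((mu_tissue - mu_water) / mu_water) * 1000
HU = ((0.2577 - 0.206) / 0.206) * 1000
HU = 251


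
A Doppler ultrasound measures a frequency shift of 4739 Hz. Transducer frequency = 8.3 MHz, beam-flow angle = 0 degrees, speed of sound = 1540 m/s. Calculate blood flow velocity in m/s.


v = fd * c / (2 * f0 * cos(theta))
v = 4739 * 1540 / (2 * 8.3000e+06 * cos(0))
v = 0.4396 m/s


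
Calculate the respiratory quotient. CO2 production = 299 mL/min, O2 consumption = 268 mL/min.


RQ = VCO2 / VO2
RQ = 299 / 268
RQ = 1.116


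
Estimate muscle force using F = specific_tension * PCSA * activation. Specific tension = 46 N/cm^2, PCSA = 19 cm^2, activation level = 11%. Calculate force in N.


F = sigma * PCSA * activation
F = 46 * 19 * 0.11
F = 96.14 N


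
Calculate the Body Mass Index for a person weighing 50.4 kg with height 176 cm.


BMI = weight / height^2
height = 176 cm = 1.76 m
BMI = 50.4 / 1.76^2
BMI = 16.27 kg/m^2


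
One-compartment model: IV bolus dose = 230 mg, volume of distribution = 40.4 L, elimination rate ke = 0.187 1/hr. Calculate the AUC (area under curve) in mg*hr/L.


C0 = Dose/Vd = 230/40.4 = 5.69307 mg/L
AUC = C0/ke = 5.69307/0.187
AUC = 30.44 mg*hr/L


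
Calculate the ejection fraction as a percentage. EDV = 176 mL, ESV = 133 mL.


SV = EDV - ESV = 176 - 133 = 43 mL
EF = SV/EDV * 100 = 43/176 * 100
EF = 24.43%


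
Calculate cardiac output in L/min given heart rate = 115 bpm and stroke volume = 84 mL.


CO = HR * SV
CO = 115 * 84 / 1000
CO = 9.66 L/min


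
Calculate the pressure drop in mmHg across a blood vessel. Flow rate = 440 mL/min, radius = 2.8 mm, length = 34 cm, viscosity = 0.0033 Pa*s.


dP = 8*mu*L*Q / (pi*r^4)
Q = 440 mL/min = 7.33333e-06 m^3/s
dP = 340.88 Pa = 340.88 / 133.322 mmHg = 2.557 mmHg


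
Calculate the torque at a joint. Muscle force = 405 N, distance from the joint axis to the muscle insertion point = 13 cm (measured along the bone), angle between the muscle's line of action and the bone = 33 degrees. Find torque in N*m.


Torque = F * d * sin(theta)   (moment arm = d*sin(theta))
d = 13 cm = 0.13 m
Torque = 405 * 0.13 * sin(33)
Torque = 28.68 N*m


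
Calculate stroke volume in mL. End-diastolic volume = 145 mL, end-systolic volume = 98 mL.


SV = EDV - ESV
SV = 145 - 98
SV = 47 mL


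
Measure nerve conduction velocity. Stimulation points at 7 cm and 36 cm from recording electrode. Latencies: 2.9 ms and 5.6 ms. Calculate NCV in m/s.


Distance = (36 - 7) / 100 = 0.29 m
dt = (5.6 - 2.9) / 1000 = 0.0027 s
NCV = dist / dt = 107.4 m/s


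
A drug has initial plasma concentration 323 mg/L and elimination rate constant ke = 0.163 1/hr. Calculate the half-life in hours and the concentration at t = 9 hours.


t_half = ln(2) / ke = 0.693147 / 0.163 = 4.252 hr
C(t) = C0 * exp(-ke*t) = 323 * exp(-0.163*9)
C(9) = 74.49 mg/L


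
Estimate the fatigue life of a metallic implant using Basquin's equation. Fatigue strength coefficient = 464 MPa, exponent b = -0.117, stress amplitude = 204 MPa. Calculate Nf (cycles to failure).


sigma_a = sigma_f' * (2Nf)^b
2Nf = (sigma_a/sigma_f')^(1/b)
2Nf = (204/464)^(1/-0.117)
2Nf = 1122.8537
Nf = 561.4


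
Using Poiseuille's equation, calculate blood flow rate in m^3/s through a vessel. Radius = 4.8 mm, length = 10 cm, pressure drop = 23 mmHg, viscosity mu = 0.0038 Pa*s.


Q = pi*r^4*dP / (8*mu*L)
r = 0.0048 m, L = 0.1 m
dP = 23 mmHg = 3066.406 Pa
Q = 0.001682 m^3/s


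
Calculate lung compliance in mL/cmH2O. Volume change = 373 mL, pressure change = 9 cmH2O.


C = dV / dP
C = 373 / 9
C = 41.44 mL/cmH2O


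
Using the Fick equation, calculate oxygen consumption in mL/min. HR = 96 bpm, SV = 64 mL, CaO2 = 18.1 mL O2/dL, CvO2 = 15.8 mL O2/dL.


CO = HR*SV = 96*64/1000 = 6.144 L/min
a-v O2 diff = 18.1 - 15.8 = 2.3 mL/dL
VO2 = CO * (CaO2-CvO2) * 10 dL/L
VO2 = 6.144 * 2.3 * 10
VO2 = 141.3 mL/min


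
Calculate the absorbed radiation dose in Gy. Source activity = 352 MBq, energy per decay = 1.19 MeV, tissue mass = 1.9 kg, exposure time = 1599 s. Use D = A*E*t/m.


A = 352 MBq = 3.5200e+08 Bq
E = 1.19 MeV = 1.90638e-13 J
D = A*E*t/m = 3.5200e+08*1.90638e-13*1599/1.9
D = 0.05647 Gy


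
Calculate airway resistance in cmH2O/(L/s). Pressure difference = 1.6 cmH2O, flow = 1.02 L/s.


R = dP / flow
R = 1.6 / 1.02
R = 1.569 cmH2O/(L/s)


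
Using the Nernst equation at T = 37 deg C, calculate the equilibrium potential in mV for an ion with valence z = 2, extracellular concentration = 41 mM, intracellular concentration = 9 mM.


E = (RT/(zF)) * ln(C_out/C_in)
T = 37 + 273.15 = 310.15 K
E = (8.314 * 310.15 / (2 * 96485)) * ln(41/9)
E = 20.26 mV


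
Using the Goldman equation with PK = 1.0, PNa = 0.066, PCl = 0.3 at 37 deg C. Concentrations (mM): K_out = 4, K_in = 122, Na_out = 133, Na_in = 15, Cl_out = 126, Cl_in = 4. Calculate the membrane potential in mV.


Vm = (RT/F)*ln((PK*Ko + PNa*Nao + PCl*Cli)/(PK*Ki + PNa*Nai + PCl*Clo))
Numer = 13.978, Denom = 160.79
Vm = -65.28 mV


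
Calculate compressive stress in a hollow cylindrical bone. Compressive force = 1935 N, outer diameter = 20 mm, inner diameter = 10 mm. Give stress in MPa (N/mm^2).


A = pi*(r_o^2 - r_i^2)
r_o = 10 mm, r_i = 5 mm
A = 235.619 mm^2
sigma = F/A = 1935 / 235.619
sigma = 8.212 MPa


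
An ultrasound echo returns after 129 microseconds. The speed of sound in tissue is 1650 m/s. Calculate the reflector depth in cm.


depth = c * t / 2
t = 129 us = 1.2900e-04 s
depth = 1650 * 1.2900e-04 / 2
depth = 0.106425 m = 10.6425 cm


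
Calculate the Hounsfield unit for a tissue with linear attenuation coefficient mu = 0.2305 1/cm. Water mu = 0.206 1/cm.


HU = ((mu_tissue - mu_water) / mu_water) * 1000
HU = ((0.2305 - 0.206) / 0.206) * 1000
HU = 118.9


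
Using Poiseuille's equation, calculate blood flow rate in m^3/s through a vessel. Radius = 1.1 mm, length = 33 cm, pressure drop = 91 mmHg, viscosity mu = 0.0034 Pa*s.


Q = pi*r^4*dP / (8*mu*L)
r = 0.0011 m, L = 0.33 m
dP = 91 mmHg = 12132.302 Pa
Q = 6.2170e-06 m^3/s


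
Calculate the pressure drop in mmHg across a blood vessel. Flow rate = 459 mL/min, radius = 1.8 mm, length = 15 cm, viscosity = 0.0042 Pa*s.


dP = 8*mu*L*Q / (pi*r^4)
Q = 459 mL/min = 7.65e-06 m^3/s
dP = 1169.1 Pa = 1169.1 / 133.322 mmHg = 8.769 mmHg


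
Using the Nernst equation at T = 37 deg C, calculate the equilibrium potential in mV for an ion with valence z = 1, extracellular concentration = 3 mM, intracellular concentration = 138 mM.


E = (RT/(zF)) * ln(C_out/C_in)
T = 37 + 273.15 = 310.15 K
E = (8.314 * 310.15 / (1 * 96485)) * ln(3/138)
E = -102.3 mV


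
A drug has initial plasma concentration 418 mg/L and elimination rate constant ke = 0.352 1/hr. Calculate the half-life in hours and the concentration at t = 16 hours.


t_half = ln(2) / ke = 0.693147 / 0.352 = 1.969 hr
C(t) = C0 * exp(-ke*t) = 418 * exp(-0.352*16)
C(16) = 1.497 mg/L


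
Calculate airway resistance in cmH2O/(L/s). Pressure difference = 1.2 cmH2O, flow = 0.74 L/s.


R = dP / flow
R = 1.2 / 0.74
R = 1.622 cmH2O/(L/s)


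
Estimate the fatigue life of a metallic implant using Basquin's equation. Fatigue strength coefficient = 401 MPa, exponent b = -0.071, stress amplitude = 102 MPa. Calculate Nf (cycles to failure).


sigma_a = sigma_f' * (2Nf)^b
2Nf = (sigma_a/sigma_f')^(1/b)
2Nf = (102/401)^(1/-0.071)
2Nf = 2.3651679e+08
Nf = 1.1826e+08


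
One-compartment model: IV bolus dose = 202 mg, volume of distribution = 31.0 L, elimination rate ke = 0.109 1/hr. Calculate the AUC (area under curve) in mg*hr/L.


C0 = Dose/Vd = 202/31.0 = 6.51613 mg/L
AUC = C0/ke = 6.51613/0.109
AUC = 59.78 mg*hr/L


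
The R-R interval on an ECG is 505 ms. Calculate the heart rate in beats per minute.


HR = 60 / RR_interval(s)
RR = 505 ms = 0.505 s
HR = 60 / 0.505 = 118.8 bpm


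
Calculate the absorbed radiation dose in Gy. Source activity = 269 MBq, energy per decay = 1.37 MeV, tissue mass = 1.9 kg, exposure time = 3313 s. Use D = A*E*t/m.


A = 269 MBq = 2.6900e+08 Bq
E = 1.37 MeV = 2.19474e-13 J
D = A*E*t/m = 2.6900e+08*2.19474e-13*3313/1.9
D = 0.1029 Gy


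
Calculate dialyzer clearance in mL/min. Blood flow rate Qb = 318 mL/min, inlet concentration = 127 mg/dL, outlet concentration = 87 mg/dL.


K = Qb * (Cb_in - Cb_out) / Cb_in
K = 318 * (127 - 87) / 127
K = 100.2 mL/min


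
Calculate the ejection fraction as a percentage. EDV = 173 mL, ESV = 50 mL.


SV = EDV - ESV = 173 - 50 = 123 mL
EF = SV/EDV * 100 = 123/173 * 100
EF = 71.1%


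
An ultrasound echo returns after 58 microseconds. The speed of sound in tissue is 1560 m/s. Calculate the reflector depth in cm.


depth = c * t / 2
t = 58 us = 5.8000e-05 s
depth = 1560 * 5.8000e-05 / 2
depth = 0.04524 m = 4.524 cm


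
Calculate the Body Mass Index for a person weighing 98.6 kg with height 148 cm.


BMI = weight / height^2
height = 148 cm = 1.48 m
BMI = 98.6 / 1.48^2
BMI = 45.01 kg/m^2


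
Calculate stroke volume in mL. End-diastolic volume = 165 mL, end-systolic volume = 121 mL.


SV = EDV - ESV
SV = 165 - 121
SV = 44 mL


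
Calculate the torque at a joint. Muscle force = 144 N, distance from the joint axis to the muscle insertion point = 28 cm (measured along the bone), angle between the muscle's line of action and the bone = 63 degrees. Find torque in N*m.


Torque = F * d * sin(theta)   (moment arm = d*sin(theta))
d = 28 cm = 0.28 m
Torque = 144 * 0.28 * sin(63)
Torque = 35.93 N*m


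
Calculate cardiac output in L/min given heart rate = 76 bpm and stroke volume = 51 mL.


CO = HR * SV
CO = 76 * 51 / 1000
CO = 3.876 L/min


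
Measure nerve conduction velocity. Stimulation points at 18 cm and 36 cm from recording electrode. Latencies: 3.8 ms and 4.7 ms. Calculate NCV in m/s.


Distance = (36 - 18) / 100 = 0.18 m
dt = (4.7 - 3.8) / 1000 = 9.0000e-04 s
NCV = dist / dt = 200 m/s


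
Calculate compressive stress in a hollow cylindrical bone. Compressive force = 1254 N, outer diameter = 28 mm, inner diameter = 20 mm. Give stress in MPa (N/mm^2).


A = pi*(r_o^2 - r_i^2)
r_o = 14 mm, r_i = 10 mm
A = 301.593 mm^2
sigma = F/A = 1254 / 301.593
sigma = 4.158 MPa


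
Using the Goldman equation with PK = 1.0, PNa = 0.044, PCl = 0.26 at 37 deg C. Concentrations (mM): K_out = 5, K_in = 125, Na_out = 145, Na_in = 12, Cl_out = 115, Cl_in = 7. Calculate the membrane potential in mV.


Vm = (RT/F)*ln((PK*Ko + PNa*Nao + PCl*Cli)/(PK*Ki + PNa*Nai + PCl*Clo))
Numer = 13.2, Denom = 155.428
Vm = -65.9 mV


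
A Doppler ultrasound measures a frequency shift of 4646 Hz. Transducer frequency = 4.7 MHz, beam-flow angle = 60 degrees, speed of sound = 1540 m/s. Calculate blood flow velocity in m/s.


v = fd * c / (2 * f0 * cos(theta))
v = 4646 * 1540 / (2 * 4.7000e+06 * cos(60))
v = 1.522 m/s


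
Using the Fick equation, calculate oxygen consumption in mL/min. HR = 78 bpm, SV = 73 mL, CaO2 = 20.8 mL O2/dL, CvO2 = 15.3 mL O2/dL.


CO = HR*SV = 78*73/1000 = 5.694 L/min
a-v O2 diff = 20.8 - 15.3 = 5.5 mL/dL
VO2 = CO * (CaO2-CvO2) * 10 dL/L
VO2 = 5.694 * 5.5 * 10
VO2 = 313.2 mL/min


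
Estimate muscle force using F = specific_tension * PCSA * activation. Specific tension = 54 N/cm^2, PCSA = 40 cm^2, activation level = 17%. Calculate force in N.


F = sigma * PCSA * activation
F = 54 * 40 * 0.17
F = 367.2 N


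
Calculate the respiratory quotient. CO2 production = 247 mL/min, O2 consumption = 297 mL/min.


RQ = VCO2 / VO2
RQ = 247 / 297
RQ = 0.8316


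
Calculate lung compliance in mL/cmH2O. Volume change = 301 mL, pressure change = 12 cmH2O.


C = dV / dP
C = 301 / 12
C = 25.08 mL/cmH2O


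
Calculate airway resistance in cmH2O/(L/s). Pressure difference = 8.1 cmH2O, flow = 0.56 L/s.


R = dP / flow
R = 8.1 / 0.56
R = 14.46 cmH2O/(L/s)


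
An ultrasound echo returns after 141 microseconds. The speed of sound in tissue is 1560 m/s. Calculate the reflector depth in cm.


depth = c * t / 2
t = 141 us = 1.4100e-04 s
depth = 1560 * 1.4100e-04 / 2
depth = 0.10998 m = 10.998 cm


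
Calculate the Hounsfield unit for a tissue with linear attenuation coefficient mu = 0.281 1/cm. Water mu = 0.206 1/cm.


HU = ((mu_tissue - mu_water) / mu_water) * 1000
HU = ((0.281 - 0.206) / 0.206) * 1000
HU = 364.1


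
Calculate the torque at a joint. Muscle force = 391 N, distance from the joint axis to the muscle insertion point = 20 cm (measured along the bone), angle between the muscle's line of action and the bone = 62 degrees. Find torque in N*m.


Torque = F * d * sin(theta)   (moment arm = d*sin(theta))
d = 20 cm = 0.2 m
Torque = 391 * 0.2 * sin(62)
Torque = 69.05 N*m


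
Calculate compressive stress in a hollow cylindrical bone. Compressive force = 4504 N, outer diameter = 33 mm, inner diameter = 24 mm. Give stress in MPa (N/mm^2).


A = pi*(r_o^2 - r_i^2)
r_o = 16.5 mm, r_i = 12 mm
A = 402.909 mm^2
sigma = F/A = 4504 / 402.909
sigma = 11.18 MPa


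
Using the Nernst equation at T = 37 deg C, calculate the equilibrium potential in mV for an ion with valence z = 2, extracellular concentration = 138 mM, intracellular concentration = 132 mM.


E = (RT/(zF)) * ln(C_out/C_in)
T = 37 + 273.15 = 310.15 K
E = (8.314 * 310.15 / (2 * 96485)) * ln(138/132)
E = 0.594 mV


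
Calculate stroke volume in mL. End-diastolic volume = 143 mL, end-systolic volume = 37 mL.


SV = EDV - ESV
SV = 143 - 37
SV = 106 mL


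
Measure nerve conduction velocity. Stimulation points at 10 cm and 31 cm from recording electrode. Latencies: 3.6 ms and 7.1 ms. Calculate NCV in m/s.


Distance = (31 - 10) / 100 = 0.21 m
dt = (7.1 - 3.6) / 1000 = 0.0035 s
NCV = dist / dt = 60 m/s


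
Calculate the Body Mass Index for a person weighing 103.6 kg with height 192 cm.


BMI = weight / height^2
height = 192 cm = 1.92 m
BMI = 103.6 / 1.92^2
BMI = 28.1 kg/m^2


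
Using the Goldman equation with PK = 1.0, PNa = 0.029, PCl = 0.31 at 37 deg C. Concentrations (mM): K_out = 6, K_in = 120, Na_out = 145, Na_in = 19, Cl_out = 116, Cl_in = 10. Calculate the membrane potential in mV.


Vm = (RT/F)*ln((PK*Ko + PNa*Nao + PCl*Cli)/(PK*Ki + PNa*Nai + PCl*Clo))
Numer = 13.305, Denom = 156.511
Vm = -65.88 mV


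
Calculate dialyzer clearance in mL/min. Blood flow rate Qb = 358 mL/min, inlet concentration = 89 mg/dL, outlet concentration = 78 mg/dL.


K = Qb * (Cb_in - Cb_out) / Cb_in
K = 358 * (89 - 78) / 89
K = 44.25 mL/min


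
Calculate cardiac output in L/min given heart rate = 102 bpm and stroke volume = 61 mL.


CO = HR * SV
CO = 102 * 61 / 1000
CO = 6.222 L/min


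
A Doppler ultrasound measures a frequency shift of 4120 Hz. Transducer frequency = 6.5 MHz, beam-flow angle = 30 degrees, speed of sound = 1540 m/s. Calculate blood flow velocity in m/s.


v = fd * c / (2 * f0 * cos(theta))
v = 4120 * 1540 / (2 * 6.5000e+06 * cos(30))
v = 0.5636 m/s


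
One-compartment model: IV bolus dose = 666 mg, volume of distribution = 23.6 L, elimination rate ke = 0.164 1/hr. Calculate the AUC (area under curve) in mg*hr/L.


C0 = Dose/Vd = 666/23.6 = 28.2203 mg/L
AUC = C0/ke = 28.2203/0.164
AUC = 172.1 mg*hr/L


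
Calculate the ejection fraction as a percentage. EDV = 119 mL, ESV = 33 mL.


SV = EDV - ESV = 119 - 33 = 86 mL
EF = SV/EDV * 100 = 86/119 * 100
EF = 72.27%


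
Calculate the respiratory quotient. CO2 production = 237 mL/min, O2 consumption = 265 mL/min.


RQ = VCO2 / VO2
RQ = 237 / 265
RQ = 0.8943


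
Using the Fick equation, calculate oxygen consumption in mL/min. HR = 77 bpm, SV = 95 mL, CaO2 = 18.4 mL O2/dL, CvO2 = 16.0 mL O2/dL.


CO = HR*SV = 77*95/1000 = 7.315 L/min
a-v O2 diff = 18.4 - 16.0 = 2.4 mL/dL
VO2 = CO * (CaO2-CvO2) * 10 dL/L
VO2 = 7.315 * 2.4 * 10
VO2 = 175.6 mL/min


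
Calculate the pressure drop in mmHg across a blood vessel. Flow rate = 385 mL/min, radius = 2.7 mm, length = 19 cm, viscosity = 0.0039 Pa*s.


dP = 8*mu*L*Q / (pi*r^4)
Q = 385 mL/min = 6.41667e-06 m^3/s
dP = 227.831 Pa = 227.831 / 133.322 mmHg = 1.709 mmHg


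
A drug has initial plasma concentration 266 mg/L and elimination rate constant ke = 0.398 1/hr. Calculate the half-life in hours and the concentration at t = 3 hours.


t_half = ln(2) / ke = 0.693147 / 0.398 = 1.742 hr
C(t) = C0 * exp(-ke*t) = 266 * exp(-0.398*3)
C(3) = 80.6 mg/L


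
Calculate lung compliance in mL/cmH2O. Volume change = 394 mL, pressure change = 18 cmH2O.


C = dV / dP
C = 394 / 18
C = 21.89 mL/cmH2O


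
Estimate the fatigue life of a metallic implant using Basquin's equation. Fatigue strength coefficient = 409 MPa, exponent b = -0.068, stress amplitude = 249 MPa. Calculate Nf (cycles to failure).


sigma_a = sigma_f' * (2Nf)^b
2Nf = (sigma_a/sigma_f')^(1/b)
2Nf = (249/409)^(1/-0.068)
2Nf = 1477.3045
Nf = 738.7


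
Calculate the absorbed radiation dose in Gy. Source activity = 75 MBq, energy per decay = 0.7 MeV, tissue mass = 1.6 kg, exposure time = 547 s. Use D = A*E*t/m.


A = 75 MBq = 7.5000e+07 Bq
E = 0.7 MeV = 1.1214e-13 J
D = A*E*t/m = 7.5000e+07*1.1214e-13*547/1.6
D = 0.002875 Gy


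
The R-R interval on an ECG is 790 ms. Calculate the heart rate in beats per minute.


HR = 60 / RR_interval(s)
RR = 790 ms = 0.79 s
HR = 60 / 0.79 = 75.95 bpm


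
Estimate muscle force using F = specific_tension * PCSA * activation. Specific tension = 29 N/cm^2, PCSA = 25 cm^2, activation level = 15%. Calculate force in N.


F = sigma * PCSA * activation
F = 29 * 25 * 0.15
F = 108.8 N


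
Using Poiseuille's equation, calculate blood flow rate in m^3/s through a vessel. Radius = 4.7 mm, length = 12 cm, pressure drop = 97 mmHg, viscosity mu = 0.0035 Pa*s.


Q = pi*r^4*dP / (8*mu*L)
r = 0.0047 m, L = 0.12 m
dP = 97 mmHg = 12932.234 Pa
Q = 0.0059 m^3/s


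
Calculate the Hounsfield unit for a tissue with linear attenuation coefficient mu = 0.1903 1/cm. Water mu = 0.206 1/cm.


HU = ((mu_tissue - mu_water) / mu_water) * 1000
HU = ((0.1903 - 0.206) / 0.206) * 1000
HU = -76.21


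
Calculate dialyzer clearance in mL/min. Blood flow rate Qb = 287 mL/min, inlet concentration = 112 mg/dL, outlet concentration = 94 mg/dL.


K = Qb * (Cb_in - Cb_out) / Cb_in
K = 287 * (112 - 94) / 112
K = 46.12 mL/min


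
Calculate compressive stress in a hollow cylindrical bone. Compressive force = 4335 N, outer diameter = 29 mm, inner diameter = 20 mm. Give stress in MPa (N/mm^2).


A = pi*(r_o^2 - r_i^2)
r_o = 14.5 mm, r_i = 10 mm
A = 346.361 mm^2
sigma = F/A = 4335 / 346.361
sigma = 12.52 MPa


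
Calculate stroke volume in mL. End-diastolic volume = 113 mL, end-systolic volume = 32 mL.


SV = EDV - ESV
SV = 113 - 32
SV = 81 mL


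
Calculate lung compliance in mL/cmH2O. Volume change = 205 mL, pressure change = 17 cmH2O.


C = dV / dP
C = 205 / 17
C = 12.06 mL/cmH2O


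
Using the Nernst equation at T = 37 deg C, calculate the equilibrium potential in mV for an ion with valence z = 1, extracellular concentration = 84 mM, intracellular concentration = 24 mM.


E = (RT/(zF)) * ln(C_out/C_in)
T = 37 + 273.15 = 310.15 K
E = (8.314 * 310.15 / (1 * 96485)) * ln(84/24)
E = 33.48 mV


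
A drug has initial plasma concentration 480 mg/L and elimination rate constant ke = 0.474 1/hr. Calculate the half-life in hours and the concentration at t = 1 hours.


t_half = ln(2) / ke = 0.693147 / 0.474 = 1.462 hr
C(t) = C0 * exp(-ke*t) = 480 * exp(-0.474*1)
C(1) = 298.8 mg/L


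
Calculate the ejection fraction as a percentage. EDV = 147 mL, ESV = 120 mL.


SV = EDV - ESV = 147 - 120 = 27 mL
EF = SV/EDV * 100 = 27/147 * 100
EF = 18.37%


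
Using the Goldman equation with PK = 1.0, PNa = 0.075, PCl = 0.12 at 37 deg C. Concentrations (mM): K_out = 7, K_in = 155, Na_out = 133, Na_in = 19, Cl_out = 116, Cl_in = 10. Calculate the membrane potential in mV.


Vm = (RT/F)*ln((PK*Ko + PNa*Nao + PCl*Cli)/(PK*Ki + PNa*Nai + PCl*Clo))
Numer = 18.175, Denom = 170.345
Vm = -59.81 mV


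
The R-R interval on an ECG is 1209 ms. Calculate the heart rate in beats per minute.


HR = 60 / RR_interval(s)
RR = 1209 ms = 1.209 s
HR = 60 / 1.209 = 49.63 bpm


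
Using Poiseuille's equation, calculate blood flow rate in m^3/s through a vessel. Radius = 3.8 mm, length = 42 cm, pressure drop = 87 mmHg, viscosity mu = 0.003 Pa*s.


Q = pi*r^4*dP / (8*mu*L)
r = 0.0038 m, L = 0.42 m
dP = 87 mmHg = 11599.014 Pa
Q = 7.5378e-04 m^3/s


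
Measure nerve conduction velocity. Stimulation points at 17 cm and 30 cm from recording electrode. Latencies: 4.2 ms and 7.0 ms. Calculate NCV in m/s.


Distance = (30 - 17) / 100 = 0.13 m
dt = (7.0 - 4.2) / 1000 = 0.0028 s
NCV = dist / dt = 46.43 m/s


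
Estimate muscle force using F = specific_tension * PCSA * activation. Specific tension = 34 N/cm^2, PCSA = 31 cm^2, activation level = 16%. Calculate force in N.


F = sigma * PCSA * activation
F = 34 * 31 * 0.16
F = 168.6 N


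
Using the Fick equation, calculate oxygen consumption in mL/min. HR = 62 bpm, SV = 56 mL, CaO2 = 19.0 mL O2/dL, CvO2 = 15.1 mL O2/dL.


CO = HR*SV = 62*56/1000 = 3.472 L/min
a-v O2 diff = 19.0 - 15.1 = 3.9 mL/dL
VO2 = CO * (CaO2-CvO2) * 10 dL/L
VO2 = 3.472 * 3.9 * 10
VO2 = 135.4 mL/min


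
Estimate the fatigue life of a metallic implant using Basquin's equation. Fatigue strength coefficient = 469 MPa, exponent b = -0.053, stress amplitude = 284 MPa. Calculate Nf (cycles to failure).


sigma_a = sigma_f' * (2Nf)^b
2Nf = (sigma_a/sigma_f')^(1/b)
2Nf = (284/469)^(1/-0.053)
2Nf = 12896.216
Nf = 6448


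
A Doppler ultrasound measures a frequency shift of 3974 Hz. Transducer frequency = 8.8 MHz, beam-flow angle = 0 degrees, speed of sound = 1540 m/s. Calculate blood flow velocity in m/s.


v = fd * c / (2 * f0 * cos(theta))
v = 3974 * 1540 / (2 * 8.8000e+06 * cos(0))
v = 0.3477 m/s


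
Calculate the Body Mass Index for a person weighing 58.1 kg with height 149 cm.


BMI = weight / height^2
height = 149 cm = 1.49 m
BMI = 58.1 / 1.49^2
BMI = 26.17 kg/m^2


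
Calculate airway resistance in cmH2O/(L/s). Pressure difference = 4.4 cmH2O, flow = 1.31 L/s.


R = dP / flow
R = 4.4 / 1.31
R = 3.359 cmH2O/(L/s)


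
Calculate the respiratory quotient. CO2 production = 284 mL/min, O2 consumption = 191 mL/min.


RQ = VCO2 / VO2
RQ = 284 / 191
RQ = 1.487


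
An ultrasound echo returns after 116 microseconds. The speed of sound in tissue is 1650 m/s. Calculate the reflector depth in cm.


depth = c * t / 2
t = 116 us = 1.1600e-04 s
depth = 1650 * 1.1600e-04 / 2
depth = 0.0957 m = 9.57 cm


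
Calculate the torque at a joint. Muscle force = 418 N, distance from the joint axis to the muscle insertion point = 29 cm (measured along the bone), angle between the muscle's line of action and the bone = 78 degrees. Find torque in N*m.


Torque = F * d * sin(theta)   (moment arm = d*sin(theta))
d = 29 cm = 0.29 m
Torque = 418 * 0.29 * sin(78)
Torque = 118.6 N*m


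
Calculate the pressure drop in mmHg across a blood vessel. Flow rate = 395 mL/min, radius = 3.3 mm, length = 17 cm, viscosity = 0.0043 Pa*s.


dP = 8*mu*L*Q / (pi*r^4)
Q = 395 mL/min = 6.58333e-06 m^3/s
dP = 103.335 Pa = 103.335 / 133.322 mmHg = 0.7751 mmHg


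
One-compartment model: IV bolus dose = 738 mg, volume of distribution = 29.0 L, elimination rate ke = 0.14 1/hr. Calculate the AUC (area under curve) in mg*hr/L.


C0 = Dose/Vd = 738/29.0 = 25.4483 mg/L
AUC = C0/ke = 25.4483/0.14
AUC = 181.8 mg*hr/L


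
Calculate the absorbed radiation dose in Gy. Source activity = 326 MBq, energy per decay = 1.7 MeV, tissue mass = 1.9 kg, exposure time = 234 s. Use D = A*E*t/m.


A = 326 MBq = 3.2600e+08 Bq
E = 1.7 MeV = 2.7234e-13 J
D = A*E*t/m = 3.2600e+08*2.7234e-13*234/1.9
D = 0.01093 Gy


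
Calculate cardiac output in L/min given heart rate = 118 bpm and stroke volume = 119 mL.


CO = HR * SV
CO = 118 * 119 / 1000
CO = 14.04 L/min


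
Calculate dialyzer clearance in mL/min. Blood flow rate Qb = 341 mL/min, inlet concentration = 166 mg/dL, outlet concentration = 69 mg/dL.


K = Qb * (Cb_in - Cb_out) / Cb_in
K = 341 * (166 - 69) / 166
K = 199.3 mL/min


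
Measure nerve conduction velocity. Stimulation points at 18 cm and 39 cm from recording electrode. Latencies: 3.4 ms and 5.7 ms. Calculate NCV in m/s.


Distance = (39 - 18) / 100 = 0.21 m
dt = (5.7 - 3.4) / 1000 = 0.0023 s
NCV = dist / dt = 91.3 m/s


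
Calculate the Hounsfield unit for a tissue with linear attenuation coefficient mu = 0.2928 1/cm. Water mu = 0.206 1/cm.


HU = ((mu_tissue - mu_water) / mu_water) * 1000
HU = ((0.2928 - 0.206) / 0.206) * 1000
HU = 421.4


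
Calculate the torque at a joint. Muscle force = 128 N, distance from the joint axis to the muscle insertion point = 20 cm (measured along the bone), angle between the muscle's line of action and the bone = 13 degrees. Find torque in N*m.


Torque = F * d * sin(theta)   (moment arm = d*sin(theta))
d = 20 cm = 0.2 m
Torque = 128 * 0.2 * sin(13)
Torque = 5.759 N*m


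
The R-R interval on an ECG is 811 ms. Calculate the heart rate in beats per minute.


HR = 60 / RR_interval(s)
RR = 811 ms = 0.811 s
HR = 60 / 0.811 = 73.98 bpm


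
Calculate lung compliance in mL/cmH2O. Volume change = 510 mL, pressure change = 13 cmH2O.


C = dV / dP
C = 510 / 13
C = 39.23 mL/cmH2O


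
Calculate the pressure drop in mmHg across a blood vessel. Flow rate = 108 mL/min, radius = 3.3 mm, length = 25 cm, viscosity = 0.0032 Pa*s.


dP = 8*mu*L*Q / (pi*r^4)
Q = 108 mL/min = 1.8e-06 m^3/s
dP = 30.9205 Pa = 30.9205 / 133.322 mmHg = 0.2319 mmHg


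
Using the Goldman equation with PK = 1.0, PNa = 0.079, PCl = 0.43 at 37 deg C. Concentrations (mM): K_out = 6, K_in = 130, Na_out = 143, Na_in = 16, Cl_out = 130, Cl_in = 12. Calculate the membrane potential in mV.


Vm = (RT/F)*ln((PK*Ko + PNa*Nao + PCl*Cli)/(PK*Ki + PNa*Nai + PCl*Clo))
Numer = 22.457, Denom = 187.164
Vm = -56.67 mV


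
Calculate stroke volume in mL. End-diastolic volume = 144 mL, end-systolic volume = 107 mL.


SV = EDV - ESV
SV = 144 - 107
SV = 37 mL


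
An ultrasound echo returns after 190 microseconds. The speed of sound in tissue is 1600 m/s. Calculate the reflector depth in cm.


depth = c * t / 2
t = 190 us = 1.9000e-04 s
depth = 1600 * 1.9000e-04 / 2
depth = 0.152 m = 15.2 cm


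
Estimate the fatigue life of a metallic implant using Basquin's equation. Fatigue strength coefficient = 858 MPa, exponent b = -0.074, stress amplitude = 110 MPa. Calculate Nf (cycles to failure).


sigma_a = sigma_f' * (2Nf)^b
2Nf = (sigma_a/sigma_f')^(1/b)
2Nf = (110/858)^(1/-0.074)
2Nf = 1.13588e+12
Nf = 5.6794e+11


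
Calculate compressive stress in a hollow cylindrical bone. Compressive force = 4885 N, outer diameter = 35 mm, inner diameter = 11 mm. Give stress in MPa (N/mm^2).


A = pi*(r_o^2 - r_i^2)
r_o = 17.5 mm, r_i = 5.5 mm
A = 867.08 mm^2
sigma = F/A = 4885 / 867.08
sigma = 5.634 MPa


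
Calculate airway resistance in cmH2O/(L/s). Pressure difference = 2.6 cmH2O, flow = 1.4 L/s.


R = dP / flow
R = 2.6 / 1.4
R = 1.857 cmH2O/(L/s)


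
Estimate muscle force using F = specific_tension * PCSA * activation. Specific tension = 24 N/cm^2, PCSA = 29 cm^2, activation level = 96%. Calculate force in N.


F = sigma * PCSA * activation
F = 24 * 29 * 0.96
F = 668.2 N
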